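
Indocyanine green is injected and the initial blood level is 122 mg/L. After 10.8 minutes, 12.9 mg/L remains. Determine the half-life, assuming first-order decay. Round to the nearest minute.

3 minutes

A/A₀ = 12.9/122 ≈ 0.10574.
n = log₂(9.4574) ≈ 3.2414 half-lives elapsed in 10.8 minutes.
t½ = 10.8/3.2414 ≈ 3.3319 minutes.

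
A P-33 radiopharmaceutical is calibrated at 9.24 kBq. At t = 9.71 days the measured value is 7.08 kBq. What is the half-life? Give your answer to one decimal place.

A/A₀ = 7.08/9.24 ≈ 0.76623.
n = log₂(1.3051) ≈ 0.38414 half-lives elapsed in 9.71 days.
t½ = 9.71/0.38414 ≈ 25.277 days.

25.3 days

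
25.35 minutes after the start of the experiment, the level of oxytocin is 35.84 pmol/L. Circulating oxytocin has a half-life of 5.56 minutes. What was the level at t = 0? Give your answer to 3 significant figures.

Number of half-lives elapsed: n = 25.35/5.56 ≈ 4.5594.
A₀ = A × 2^n = 35.84 × 2^4.5594 = 35.84 × 23.578 ≈ 845.03 pmol/L.

845 pmol/L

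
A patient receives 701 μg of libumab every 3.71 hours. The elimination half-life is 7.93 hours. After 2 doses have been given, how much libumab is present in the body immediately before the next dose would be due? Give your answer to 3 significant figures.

The 2 doses were given 7.42, 3.71 hours ago.
Total = 701·(1/2)^(7.42/7.93) + 701·(1/2)^(3.71/7.93)
      = 366.48 + 506.85 ≈ 873.33 μg.

873 μg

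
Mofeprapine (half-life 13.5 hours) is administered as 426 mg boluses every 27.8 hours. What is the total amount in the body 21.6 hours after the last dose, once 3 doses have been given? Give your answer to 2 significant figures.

The 3 doses were given 77.2, 49.4, 21.6 hours ago.
Total = 426·(1/2)^(77.2/13.5) + 426·(1/2)^(49.4/13.5) + 426·(1/2)^(21.6/13.5)
      = 8.0903 + 33.718 + 140.53 ≈ 182.34 mg.

180 mg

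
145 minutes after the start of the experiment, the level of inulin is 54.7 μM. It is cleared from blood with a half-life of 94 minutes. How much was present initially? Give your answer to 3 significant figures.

159 μM

Number of half-lives elapsed: n = 145/94 ≈ 1.5426.
A₀ = A × 2^n = 54.7 × 2^1.5426 = 54.7 × 2.9131 ≈ 159.35 μM.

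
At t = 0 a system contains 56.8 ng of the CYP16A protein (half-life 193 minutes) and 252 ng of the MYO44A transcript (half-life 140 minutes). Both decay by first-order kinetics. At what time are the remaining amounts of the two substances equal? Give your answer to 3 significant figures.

Set 56.8·(1/2)^(t/193) = 252·(1/2)^(t/140).
Taking log₂: log₂(56.8/252) = t·(1/193 − 1/140).
log₂(0.2254) = -2.1495; 1/193 − 1/140 = -0.0019615.
t = -2.1495 / -0.0019615 ≈ 1095.8 minutes.

1100 minutes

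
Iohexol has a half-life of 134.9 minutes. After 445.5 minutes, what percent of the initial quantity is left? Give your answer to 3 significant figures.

10.1%

n = 445.5/134.9 ≈ 3.3024 half-lives.
Fraction remaining = (1/2)^3.3024 ≈ 0.10136, i.e. 10.136%.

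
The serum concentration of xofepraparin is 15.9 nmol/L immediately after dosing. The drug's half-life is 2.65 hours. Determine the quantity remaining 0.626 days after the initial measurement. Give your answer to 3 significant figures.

0.312 nmol/L

Convert the elapsed time: 0.626 days = 15.024 hours.
Number of half-lives: n = 15.024/2.65 ≈ 5.6694.
Remaining = 15.9 × (1/2)^5.6694 = 15.9 × 0.019649 ≈ 0.31241 nmol/L.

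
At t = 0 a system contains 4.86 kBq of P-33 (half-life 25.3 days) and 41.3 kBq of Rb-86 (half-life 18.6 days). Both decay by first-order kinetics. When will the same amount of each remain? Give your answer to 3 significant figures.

217 days

Set 4.86·(1/2)^(t/25.3) = 41.3·(1/2)^(t/18.6).
Taking log₂: log₂(4.86/41.3) = t·(1/25.3 − 1/18.6).
log₂(0.11768) = -3.0871; 1/25.3 − 1/18.6 = -0.014238.
t = -3.0871 / -0.014238 ≈ 216.83 days.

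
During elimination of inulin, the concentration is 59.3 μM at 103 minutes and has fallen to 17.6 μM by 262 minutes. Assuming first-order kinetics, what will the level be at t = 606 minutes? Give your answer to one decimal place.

Over Δt = 262 − 103 = 159 minutes, the level fell by a factor of 59.3/17.6 ≈ 3.3693.
n = log₂(3.3693) ≈ 1.7525 half-lives, so t½ = 159/1.7525 ≈ 90.73 minutes.
From t = 262 to t = 606: 17.6 × (1/2)^((606−262)/90.73) ≈ 1.2711 μM.

1.3 μM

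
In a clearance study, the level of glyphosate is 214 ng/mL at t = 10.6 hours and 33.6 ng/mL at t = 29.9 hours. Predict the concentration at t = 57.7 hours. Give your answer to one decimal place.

Over Δt = 29.9 − 10.6 = 19.3 hours, the level fell by a factor of 214/33.6 ≈ 6.369.
n = log₂(6.369) ≈ 2.6711 half-lives, so t½ = 19.3/2.6711 ≈ 7.2255 hours.
From t = 29.9 to t = 57.7: 33.6 × (1/2)^((57.7−29.9)/7.2255) ≈ 2.3342 ng/mL.

2.3 ng/mL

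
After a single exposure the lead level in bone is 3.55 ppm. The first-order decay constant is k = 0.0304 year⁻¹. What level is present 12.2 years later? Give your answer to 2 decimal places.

2.45 ppm

t½ = ln 2 / k = 0.69315 / 0.0304 ≈ 22.801 years.
Number of half-lives: n = 12.2/22.801 ≈ 0.53507.
Remaining = 3.55 × (1/2)^0.53507 = 3.55 × 0.69013 ≈ 2.4499 ppm.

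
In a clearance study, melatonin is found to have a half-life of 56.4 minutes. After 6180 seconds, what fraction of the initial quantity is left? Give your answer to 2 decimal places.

6180 seconds = 103 minutes.
n = 103/56.4 ≈ 1.8262 half-lives.
Fraction remaining = (1/2)^1.8262 ≈ 0.282.

0.28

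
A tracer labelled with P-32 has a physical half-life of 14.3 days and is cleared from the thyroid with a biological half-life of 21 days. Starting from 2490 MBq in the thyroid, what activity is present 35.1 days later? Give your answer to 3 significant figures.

143 MBq

1/t_eff = 1/t_phys + 1/t_biol = 1/14.3 + 1/21 = 0.11755 per day.
t_eff = 14.3 × 21 / (14.3 + 21) ≈ 8.5071 days.
Remaining = 2490 × (1/2)^(35.1/8.5071) = 2490 × (1/2)^4.126 ≈ 142.61 MBq.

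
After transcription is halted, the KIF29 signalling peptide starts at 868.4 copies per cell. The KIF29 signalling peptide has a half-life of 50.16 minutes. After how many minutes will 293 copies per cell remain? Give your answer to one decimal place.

78.6 minutes

Fraction remaining = 293/868.4 ≈ 0.3374.
n = log₂(868.4/293) = ln(2.9638)/ln 2 ≈ 1.5675 half-lives.
t = n × t½ = 1.5675 × 50.16 ≈ 78.624 minutes.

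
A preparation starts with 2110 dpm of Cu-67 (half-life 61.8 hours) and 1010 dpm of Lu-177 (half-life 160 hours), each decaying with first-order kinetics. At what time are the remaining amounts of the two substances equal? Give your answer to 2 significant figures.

Set 2110·(1/2)^(t/61.8) = 1010·(1/2)^(t/160).
Taking log₂: log₂(2110/1010) = t·(1/61.8 − 1/160).
log₂(2.0891) = 1.0629; 1/61.8 − 1/160 = 0.0099312.
t = 1.0629 / 0.0099312 ≈ 107.02 hours.

110 hours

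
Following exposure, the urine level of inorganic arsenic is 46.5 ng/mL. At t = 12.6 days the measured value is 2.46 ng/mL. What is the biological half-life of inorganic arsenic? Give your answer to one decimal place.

3.0 days

A/A₀ = 2.46/46.5 ≈ 0.052903.
n = log₂(18.902) ≈ 4.2405 half-lives elapsed in 12.6 days.
t½ = 12.6/4.2405 ≈ 2.9713 days.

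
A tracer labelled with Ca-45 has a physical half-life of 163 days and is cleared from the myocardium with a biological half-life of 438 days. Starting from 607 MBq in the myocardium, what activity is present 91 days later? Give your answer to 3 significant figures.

1/t_eff = 1/t_phys + 1/t_biol = 1/163 + 1/438 = 0.0084181 per day.
t_eff = 163 × 438 / (163 + 438) ≈ 118.79 days.
Remaining = 607 × (1/2)^(91/118.79) = 607 × (1/2)^0.76604 ≈ 356.93 MBq.

357 MBq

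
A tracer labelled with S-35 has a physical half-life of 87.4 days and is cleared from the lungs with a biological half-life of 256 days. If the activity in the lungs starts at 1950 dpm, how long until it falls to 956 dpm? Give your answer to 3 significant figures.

1/t_eff = 1/t_phys + 1/t_biol = 1/87.4 + 1/256 = 0.015348 per day.
t_eff = 87.4 × 256 / (87.4 + 256) ≈ 65.156 days.
n = log₂(1950/956) ≈ 1.0284; t = 1.0284 × 65.156 ≈ 67.005 days.

67.0 days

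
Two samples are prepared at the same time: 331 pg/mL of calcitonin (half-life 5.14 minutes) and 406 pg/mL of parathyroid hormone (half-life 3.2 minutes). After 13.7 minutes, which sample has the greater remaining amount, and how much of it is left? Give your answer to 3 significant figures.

calcitonin: 331 × (1/2)^2.6654 ≈ 52.176 pg/mL.
parathyroid hormone: 406 × (1/2)^4.2812 ≈ 20.881 pg/mL.
Calcitonin has more remaining, at ≈ 52.176 pg/mL.

calcitonin, 52.2 pg/mL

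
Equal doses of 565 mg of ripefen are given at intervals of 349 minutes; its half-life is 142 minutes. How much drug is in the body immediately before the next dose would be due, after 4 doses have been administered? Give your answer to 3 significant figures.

126 mg

The 4 doses were given 1396, 1047, 698, 349 minutes ago.
Total = 565·(1/2)^(1396/142) + 565·(1/2)^(1047/142) + 565·(1/2)^(698/142) + 565·(1/2)^(349/142)
      = 0.62034 + 3.4079 + 18.721 + 102.85 ≈ 125.6 mg.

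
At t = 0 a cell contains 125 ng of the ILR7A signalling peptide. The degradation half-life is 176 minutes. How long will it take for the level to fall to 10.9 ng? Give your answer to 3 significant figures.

Fraction remaining = 10.9/125 ≈ 0.0872.
n = log₂(125/10.9) = ln(11.468)/ln 2 ≈ 3.5195 half-lives.
t = n × t½ = 3.5195 × 176 ≈ 619.44 minutes.

619 minutes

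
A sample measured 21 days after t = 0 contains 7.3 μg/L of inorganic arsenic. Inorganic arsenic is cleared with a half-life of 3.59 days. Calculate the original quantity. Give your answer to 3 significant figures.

421 μg/L

Number of half-lives elapsed: n = 21/3.59 ≈ 5.8496.
A₀ = A × 2^n = 7.3 × 2^5.8496 = 7.3 × 57.663 ≈ 420.94 μg/L.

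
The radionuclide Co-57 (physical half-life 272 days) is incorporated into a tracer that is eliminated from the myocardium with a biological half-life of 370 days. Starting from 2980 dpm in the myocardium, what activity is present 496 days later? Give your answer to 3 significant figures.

1/t_eff = 1/t_phys + 1/t_biol = 1/272 + 1/370 = 0.0063792 per day.
t_eff = 272 × 370 / (272 + 370) ≈ 156.76 days.
Remaining = 2980 × (1/2)^(496/156.76) = 2980 × (1/2)^3.1641 ≈ 332.46 dpm.

332 dpm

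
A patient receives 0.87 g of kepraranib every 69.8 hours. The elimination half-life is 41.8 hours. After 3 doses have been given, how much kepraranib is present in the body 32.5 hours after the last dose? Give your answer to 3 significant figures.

0.717 g

The 3 doses were given 172.1, 102.3, 32.5 hours ago.
Total = 0.87·(1/2)^(172.1/41.8) + 0.87·(1/2)^(102.3/41.8) + 0.87·(1/2)^(32.5/41.8)
      = 0.050132 + 0.15951 + 0.50753 ≈ 0.71718 g.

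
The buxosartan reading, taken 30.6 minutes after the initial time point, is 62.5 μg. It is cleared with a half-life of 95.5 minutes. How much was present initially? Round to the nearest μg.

Number of half-lives elapsed: n = 30.6/95.5 ≈ 0.32042.
A₀ = A × 2^n = 62.5 × 2^0.32042 = 62.5 × 1.2487 ≈ 78.043 μg.

78 μg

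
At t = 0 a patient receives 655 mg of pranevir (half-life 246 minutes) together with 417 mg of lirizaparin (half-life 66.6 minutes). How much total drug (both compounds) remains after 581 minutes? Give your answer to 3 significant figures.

128 mg

pranevir: 655 × (1/2)^(581/246) = 655 × (1/2)^2.3618 ≈ 127.43 mg.
lirizaparin: 417 × (1/2)^(581/66.6) = 417 × (1/2)^8.7237 ≈ 0.98636 mg.
Total = 127.43 + 0.98636 ≈ 128.42 mg.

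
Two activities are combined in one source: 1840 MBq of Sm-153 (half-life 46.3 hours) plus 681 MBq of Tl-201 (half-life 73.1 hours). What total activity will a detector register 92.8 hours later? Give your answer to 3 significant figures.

Sm-153: 1840 × (1/2)^(92.8/46.3) = 1840 × (1/2)^2.0043 ≈ 458.62 MBq.
Tl-201: 681 × (1/2)^(92.8/73.1) = 681 × (1/2)^1.2695 ≈ 282.48 MBq.
Total = 458.62 + 282.48 ≈ 741.11 MBq.

741 MBq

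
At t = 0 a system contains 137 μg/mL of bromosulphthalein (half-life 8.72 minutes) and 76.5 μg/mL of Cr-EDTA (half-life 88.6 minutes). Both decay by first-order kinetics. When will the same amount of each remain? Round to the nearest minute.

Set 137·(1/2)^(t/8.72) = 76.5·(1/2)^(t/88.6).
Taking log₂: log₂(137/76.5) = t·(1/8.72 − 1/88.6).
log₂(1.7908) = 0.84064; 1/8.72 − 1/88.6 = 0.10339.
t = 0.84064 / 0.10339 ≈ 8.1306 minutes.

8 minutes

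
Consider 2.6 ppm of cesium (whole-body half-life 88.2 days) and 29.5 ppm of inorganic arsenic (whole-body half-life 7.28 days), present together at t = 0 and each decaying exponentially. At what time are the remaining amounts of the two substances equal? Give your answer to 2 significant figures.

Set 2.6·(1/2)^(t/88.2) = 29.5·(1/2)^(t/7.28).
Taking log₂: log₂(2.6/29.5) = t·(1/88.2 − 1/7.28).
log₂(0.088136) = -3.5041; 1/88.2 − 1/7.28 = -0.12602.
t = -3.5041 / -0.12602 ≈ 27.805 days.

28 days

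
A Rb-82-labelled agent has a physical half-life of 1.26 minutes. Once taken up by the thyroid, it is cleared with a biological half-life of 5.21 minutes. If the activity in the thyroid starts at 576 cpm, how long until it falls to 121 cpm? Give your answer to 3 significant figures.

1/t_eff = 1/t_phys + 1/t_biol = 1/1.26 + 1/5.21 = 0.98559 per minute.
t_eff = 1.26 × 5.21 / (1.26 + 5.21) ≈ 1.0146 minutes.
n = log₂(576/121) ≈ 2.2511; t = 2.2511 × 1.0146 ≈ 2.284 minutes.

2.28 minutes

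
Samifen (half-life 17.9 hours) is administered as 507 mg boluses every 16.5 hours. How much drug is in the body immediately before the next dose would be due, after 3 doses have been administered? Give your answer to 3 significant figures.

The 3 doses were given 49.5, 33, 16.5 hours ago.
Total = 507·(1/2)^(49.5/17.9) + 507·(1/2)^(33/17.9) + 507·(1/2)^(16.5/17.9)
      = 74.568 + 141.27 + 267.62 ≈ 483.46 mg.

483 mg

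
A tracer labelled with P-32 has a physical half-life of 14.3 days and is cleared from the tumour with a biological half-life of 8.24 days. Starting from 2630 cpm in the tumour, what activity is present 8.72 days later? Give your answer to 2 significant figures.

1/t_eff = 1/t_phys + 1/t_biol = 1/14.3 + 1/8.24 = 0.19129 per day.
t_eff = 14.3 × 8.24 / (14.3 + 8.24) ≈ 5.2277 days.
Remaining = 2630 × (1/2)^(8.72/5.2277) = 2630 × (1/2)^1.668 ≈ 827.61 cpm.

830 cpm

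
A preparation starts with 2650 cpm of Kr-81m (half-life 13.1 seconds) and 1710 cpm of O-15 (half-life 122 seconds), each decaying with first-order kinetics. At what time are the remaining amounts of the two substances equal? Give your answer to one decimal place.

9.3 seconds

Set 2650·(1/2)^(t/13.1) = 1710·(1/2)^(t/122).
Taking log₂: log₂(2650/1710) = t·(1/13.1 − 1/122).
log₂(1.5497) = 0.632; 1/13.1 − 1/122 = 0.068139.
t = 0.632 / 0.068139 ≈ 9.2751 seconds.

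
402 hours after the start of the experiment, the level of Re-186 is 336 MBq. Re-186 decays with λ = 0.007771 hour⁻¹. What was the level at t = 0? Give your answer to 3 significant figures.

7640 MBq

t½ = ln 2 / λ = 0.69315 / 0.007771 ≈ 89.197 hours.
Number of half-lives elapsed: n = 402/89.197 ≈ 4.5069.
A₀ = A × 2^n = 336 × 2^4.5069 = 336 × 22.736 ≈ 7639.2 MBq.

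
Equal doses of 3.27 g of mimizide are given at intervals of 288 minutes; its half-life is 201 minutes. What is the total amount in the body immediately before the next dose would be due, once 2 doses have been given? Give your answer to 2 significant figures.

The 2 doses were given 576, 288 minutes ago.
Total = 3.27·(1/2)^(576/201) + 3.27·(1/2)^(288/201)
      = 0.44864 + 1.2112 ≈ 1.6599 g.

1.7 g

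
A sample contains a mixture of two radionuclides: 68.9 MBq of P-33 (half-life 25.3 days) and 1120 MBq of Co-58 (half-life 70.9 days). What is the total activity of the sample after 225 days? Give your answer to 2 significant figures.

120 MBq

P-33: 68.9 × (1/2)^(225/25.3) = 68.9 × (1/2)^8.8933 ≈ 0.1449 MBq.
Co-58: 1120 × (1/2)^(225/70.9) = 1120 × (1/2)^3.1735 ≈ 124.14 MBq.
Total = 0.1449 + 124.14 ≈ 124.28 MBq.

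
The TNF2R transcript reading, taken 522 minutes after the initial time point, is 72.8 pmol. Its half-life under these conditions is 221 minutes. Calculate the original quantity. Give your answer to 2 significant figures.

370 pmol

Number of half-lives elapsed: n = 522/221 ≈ 2.362.
A₀ = A × 2^n = 72.8 × 2^2.362 = 72.8 × 5.1408 ≈ 374.25 pmol.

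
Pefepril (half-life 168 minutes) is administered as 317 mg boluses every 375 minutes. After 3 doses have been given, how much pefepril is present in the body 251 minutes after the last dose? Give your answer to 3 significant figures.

142 mg

The 3 doses were given 1001, 626, 251 minutes ago.
Total = 317·(1/2)^(1001/168) + 317·(1/2)^(626/168) + 317·(1/2)^(251/168)
      = 5.0983 + 23.953 + 112.54 ≈ 141.59 mg.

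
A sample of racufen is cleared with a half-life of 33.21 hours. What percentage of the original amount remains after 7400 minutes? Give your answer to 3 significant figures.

7400 minutes = 123.333 hours.
n = 123.333/33.21 ≈ 3.7137 half-lives.
Fraction remaining = (1/2)^3.7137 ≈ 0.076217, i.e. 7.6217%.

7.62%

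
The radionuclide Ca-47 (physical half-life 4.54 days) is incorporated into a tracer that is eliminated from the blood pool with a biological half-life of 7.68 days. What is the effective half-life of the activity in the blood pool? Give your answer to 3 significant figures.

2.85 days

1/t_eff = 1/t_phys + 1/t_biol = 1/4.54 + 1/7.68 = 0.35047 per day.
t_eff = 4.54 × 7.68 / (4.54 + 7.68) ≈ 2.8533 days.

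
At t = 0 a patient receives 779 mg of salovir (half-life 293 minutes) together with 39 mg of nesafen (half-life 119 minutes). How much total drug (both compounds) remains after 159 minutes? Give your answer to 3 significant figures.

550 mg

salovir: 779 × (1/2)^(159/293) = 779 × (1/2)^0.54266 ≈ 534.79 mg.
nesafen: 39 × (1/2)^(159/119) = 39 × (1/2)^1.3361 ≈ 15.447 mg.
Total = 534.79 + 15.447 ≈ 550.23 mg.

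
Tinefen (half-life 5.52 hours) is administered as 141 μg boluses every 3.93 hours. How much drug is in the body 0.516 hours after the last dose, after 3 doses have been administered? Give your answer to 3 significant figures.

262 μg

The 3 doses were given 8.376, 4.446, 0.516 hours ago.
Total = 141·(1/2)^(8.376/5.52) + 141·(1/2)^(4.446/5.52) + 141·(1/2)^(0.516/5.52)
      = 49.254 + 80.679 + 132.15 ≈ 262.09 μg.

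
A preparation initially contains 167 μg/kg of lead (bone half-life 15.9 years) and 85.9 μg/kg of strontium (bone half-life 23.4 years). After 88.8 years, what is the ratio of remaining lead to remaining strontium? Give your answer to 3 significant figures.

0.562

lead: 167 × (1/2)^(88.8/15.9) = 167 × (1/2)^5.5849 ≈ 3.4793 μg/kg.
strontium: 85.9 × (1/2)^(88.8/23.4) = 85.9 × (1/2)^3.7949 ≈ 6.189 μg/kg.
Ratio ≈ 3.4793 / 6.189 ≈ 0.56217.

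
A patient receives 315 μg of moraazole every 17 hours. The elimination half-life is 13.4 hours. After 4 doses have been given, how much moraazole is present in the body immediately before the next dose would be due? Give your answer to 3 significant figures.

The 4 doses were given 68, 51, 34, 17 hours ago.
Total = 315·(1/2)^(68/13.4) + 315·(1/2)^(51/13.4) + 315·(1/2)^(34/13.4) + 315·(1/2)^(17/13.4)
      = 9.3475 + 22.522 + 54.263 + 130.74 ≈ 216.87 μg.

217 μg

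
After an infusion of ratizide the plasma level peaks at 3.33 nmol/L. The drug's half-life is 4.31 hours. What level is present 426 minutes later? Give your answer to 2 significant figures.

Convert the elapsed time: 426 minutes = 7.1 hours.
Number of half-lives: n = 7.1/4.31 ≈ 1.6473.
Remaining = 3.33 × (1/2)^1.6473 = 3.33 × 0.31923 ≈ 1.063 nmol/L.

1.1 nmol/L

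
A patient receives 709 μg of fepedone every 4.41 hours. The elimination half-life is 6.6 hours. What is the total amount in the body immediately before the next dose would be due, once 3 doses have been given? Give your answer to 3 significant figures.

904 μg

The 3 doses were given 13.23, 8.82, 4.41 hours ago.
Total = 709·(1/2)^(13.23/6.6) + 709·(1/2)^(8.82/6.6) + 709·(1/2)^(4.41/6.6)
      = 176.69 + 280.78 + 446.17 ≈ 903.64 μg.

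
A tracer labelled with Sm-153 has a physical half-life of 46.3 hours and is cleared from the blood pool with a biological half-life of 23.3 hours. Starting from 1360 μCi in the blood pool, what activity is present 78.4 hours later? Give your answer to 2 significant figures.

1/t_eff = 1/t_phys + 1/t_biol = 1/46.3 + 1/23.3 = 0.064517 per hour.
t_eff = 46.3 × 23.3 / (46.3 + 23.3) ≈ 15.5 hours.
Remaining = 1360 × (1/2)^(78.4/15.5) = 1360 × (1/2)^5.0581 ≈ 40.822 μCi.

41 μCi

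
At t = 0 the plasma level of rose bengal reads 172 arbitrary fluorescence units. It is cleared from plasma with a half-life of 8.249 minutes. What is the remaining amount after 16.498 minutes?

Elapsed time is 2 half-lives (16.498/8.249).
Each half-life halves the amount: 172 × (1/2)^2 = 172/4 = 43 arbitrary fluorescence units.

43 arbitrary fluorescence units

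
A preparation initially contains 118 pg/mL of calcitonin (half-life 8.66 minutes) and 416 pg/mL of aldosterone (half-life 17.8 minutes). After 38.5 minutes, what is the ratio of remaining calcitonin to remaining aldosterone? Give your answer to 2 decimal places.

0.06

calcitonin: 118 × (1/2)^(38.5/8.66) = 118 × (1/2)^4.4457 ≈ 5.4148 pg/mL.
aldosterone: 416 × (1/2)^(38.5/17.8) = 416 × (1/2)^2.1629 ≈ 92.894 pg/mL.
Ratio ≈ 5.4148 / 92.894 ≈ 0.05829.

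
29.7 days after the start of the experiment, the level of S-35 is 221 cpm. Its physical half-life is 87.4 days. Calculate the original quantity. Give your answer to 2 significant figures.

Number of half-lives elapsed: n = 29.7/87.4 ≈ 0.33982.
A₀ = A × 2^n = 221 × 2^0.33982 = 221 × 1.2656 ≈ 279.7 cpm.

280 cpm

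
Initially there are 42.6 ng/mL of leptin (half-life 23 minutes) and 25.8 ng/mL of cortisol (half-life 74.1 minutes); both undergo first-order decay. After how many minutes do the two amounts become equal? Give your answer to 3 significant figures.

Set 42.6·(1/2)^(t/23) = 25.8·(1/2)^(t/74.1).
Taking log₂: log₂(42.6/25.8) = t·(1/23 − 1/74.1).
log₂(1.6512) = 0.72348; 1/23 − 1/74.1 = 0.029983.
t = 0.72348 / 0.029983 ≈ 24.13 minutes.

24.1 minutes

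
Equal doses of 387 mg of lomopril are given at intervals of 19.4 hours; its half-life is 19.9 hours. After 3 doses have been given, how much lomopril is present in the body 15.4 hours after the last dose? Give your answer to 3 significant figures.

The 3 doses were given 54.2, 34.8, 15.4 hours ago.
Total = 387·(1/2)^(54.2/19.9) + 387·(1/2)^(34.8/19.9) + 387·(1/2)^(15.4/19.9)
      = 58.59 + 115.16 + 226.34 ≈ 400.08 mg.

400 mg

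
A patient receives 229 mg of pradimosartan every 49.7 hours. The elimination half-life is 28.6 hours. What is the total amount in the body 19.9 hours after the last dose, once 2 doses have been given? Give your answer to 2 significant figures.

180 mg

The 2 doses were given 69.6, 19.9 hours ago.
Total = 229·(1/2)^(69.6/28.6) + 229·(1/2)^(19.9/28.6)
      = 42.39 + 141.38 ≈ 183.77 mg.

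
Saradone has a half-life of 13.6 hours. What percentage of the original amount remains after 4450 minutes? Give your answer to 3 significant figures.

2.28%

4450 minutes = 74.1667 hours.
n = 74.1667/13.6 ≈ 5.4534 half-lives.
Fraction remaining = (1/2)^5.4534 ≈ 0.022822, i.e. 2.2822%.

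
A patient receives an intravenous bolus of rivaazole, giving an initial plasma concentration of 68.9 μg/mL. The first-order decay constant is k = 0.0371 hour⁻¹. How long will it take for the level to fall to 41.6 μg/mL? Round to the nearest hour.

t½ = ln 2 / k = 0.69315 / 0.0371 ≈ 18.683 hours.
Fraction remaining = 41.6/68.9 ≈ 0.60377.
n = log₂(68.9/41.6) = ln(1.6562)/ln 2 ≈ 0.72792 half-lives.
t = n × t½ = 0.72792 × 18.683 ≈ 13.6 hours.

14 hours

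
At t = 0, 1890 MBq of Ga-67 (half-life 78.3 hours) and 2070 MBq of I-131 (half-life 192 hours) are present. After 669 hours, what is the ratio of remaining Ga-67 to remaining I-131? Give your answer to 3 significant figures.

0.0274

Ga-67: 1890 × (1/2)^(669/78.3) = 1890 × (1/2)^8.5441 ≈ 5.0634 MBq.
I-131: 2070 × (1/2)^(669/192) = 2070 × (1/2)^3.4844 ≈ 184.96 MBq.
Ratio ≈ 5.0634 / 184.96 ≈ 0.027376.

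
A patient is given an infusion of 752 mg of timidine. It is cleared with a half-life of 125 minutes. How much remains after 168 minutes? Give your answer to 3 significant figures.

Number of half-lives: n = 168/125 ≈ 1.344.
Remaining = 752 × (1/2)^1.344 = 752 × 0.39393 ≈ 296.23 mg.

296 mg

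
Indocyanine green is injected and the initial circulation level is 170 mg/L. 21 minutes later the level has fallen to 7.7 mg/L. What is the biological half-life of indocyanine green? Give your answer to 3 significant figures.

4.70 minutes

A/A₀ = 7.7/170 ≈ 0.045294.
n = log₂(22.078) ≈ 4.4645 half-lives elapsed in 21 minutes.
t½ = 21/4.4645 ≈ 4.7037 minutes.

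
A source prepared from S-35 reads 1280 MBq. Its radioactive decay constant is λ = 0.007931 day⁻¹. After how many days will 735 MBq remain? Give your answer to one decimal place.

t½ = ln 2 / λ = 0.69315 / 0.007931 ≈ 87.397 days.
Fraction remaining = 735/1280 ≈ 0.57422.
n = log₂(1280/735) = ln(1.7415)/ln 2 ≈ 0.80033 half-lives.
t = n × t½ = 0.80033 × 87.397 ≈ 69.946 days.

69.9 days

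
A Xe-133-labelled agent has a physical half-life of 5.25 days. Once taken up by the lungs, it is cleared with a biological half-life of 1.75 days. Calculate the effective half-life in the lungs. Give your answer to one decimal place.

1/t_eff = 1/t_phys + 1/t_biol = 1/5.25 + 1/1.75 = 0.7619 per day.
t_eff = 5.25 × 1.75 / (5.25 + 1.75) ≈ 1.3125 days.

1.3 days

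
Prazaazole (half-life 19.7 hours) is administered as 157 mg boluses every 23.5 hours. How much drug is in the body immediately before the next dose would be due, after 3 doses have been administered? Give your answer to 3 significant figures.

The 3 doses were given 70.5, 47, 23.5 hours ago.
Total = 157·(1/2)^(70.5/19.7) + 157·(1/2)^(47/19.7) + 157·(1/2)^(23.5/19.7)
      = 13.14 + 30.04 + 68.676 ≈ 111.86 mg.

112 mg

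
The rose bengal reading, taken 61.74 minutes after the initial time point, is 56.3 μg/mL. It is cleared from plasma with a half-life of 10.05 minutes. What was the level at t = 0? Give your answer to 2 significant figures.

Number of half-lives elapsed: n = 61.74/10.05 ≈ 6.1433.
A₀ = A × 2^n = 56.3 × 2^6.1433 = 56.3 × 70.683 ≈ 3979.4 μg/mL.

4000 μg/mL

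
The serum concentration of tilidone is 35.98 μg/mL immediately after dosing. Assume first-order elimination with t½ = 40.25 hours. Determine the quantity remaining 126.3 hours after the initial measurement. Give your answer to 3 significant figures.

Number of half-lives: n = 126.3/40.25 ≈ 3.1379.
Remaining = 35.98 × (1/2)^3.1379 = 35.98 × 0.11361 ≈ 4.0875 μg/mL.

4.09 μg/mL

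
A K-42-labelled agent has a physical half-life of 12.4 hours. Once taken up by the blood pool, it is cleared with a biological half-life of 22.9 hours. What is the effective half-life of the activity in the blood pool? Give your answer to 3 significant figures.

8.04 hours

1/t_eff = 1/t_phys + 1/t_biol = 1/12.4 + 1/22.9 = 0.12431 per hour.
t_eff = 12.4 × 22.9 / (12.4 + 22.9) ≈ 8.0442 hours.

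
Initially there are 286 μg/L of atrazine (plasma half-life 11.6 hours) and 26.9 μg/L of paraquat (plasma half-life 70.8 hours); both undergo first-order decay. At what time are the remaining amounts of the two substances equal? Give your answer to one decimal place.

47.3 hours

Set 286·(1/2)^(t/11.6) = 26.9·(1/2)^(t/70.8).
Taking log₂: log₂(286/26.9) = t·(1/11.6 − 1/70.8).
log₂(10.632) = 3.4103; 1/11.6 − 1/70.8 = 0.072083.
t = 3.4103 / 0.072083 ≈ 47.312 hours.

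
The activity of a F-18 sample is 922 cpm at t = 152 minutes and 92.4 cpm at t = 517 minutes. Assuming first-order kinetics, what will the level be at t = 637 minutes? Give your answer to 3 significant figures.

Over Δt = 517 − 152 = 365 minutes, the level fell by a factor of 922/92.4 ≈ 9.9784.
n = log₂(9.9784) ≈ 3.3188 half-lives, so t½ = 365/3.3188 ≈ 109.98 minutes.
From t = 517 to t = 637: 92.4 × (1/2)^((637−517)/109.98) ≈ 43.372 cpm.

43.4 cpm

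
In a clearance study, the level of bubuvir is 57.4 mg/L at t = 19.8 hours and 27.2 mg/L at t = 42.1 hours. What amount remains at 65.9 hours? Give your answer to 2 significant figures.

12 mg/L

Over Δt = 42.1 − 19.8 = 22.3 hours, the level fell by a factor of 57.4/27.2 ≈ 2.1103.
n = log₂(2.1103) ≈ 1.0774 half-lives, so t½ = 22.3/1.0774 ≈ 20.697 hours.
From t = 42.1 to t = 65.9: 27.2 × (1/2)^((65.9−42.1)/20.697) ≈ 12.258 mg/L.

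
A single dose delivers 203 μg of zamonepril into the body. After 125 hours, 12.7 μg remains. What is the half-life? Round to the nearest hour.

31 hours

A/A₀ = 12.7/203 ≈ 0.062562.
n = log₂(15.984) ≈ 3.9986 half-lives elapsed in 125 hours.
t½ = 125/3.9986 ≈ 31.261 hours.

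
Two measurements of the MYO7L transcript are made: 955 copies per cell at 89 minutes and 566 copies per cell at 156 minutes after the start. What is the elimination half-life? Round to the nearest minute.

89 minutes

Over Δt = 156 − 89 = 67 minutes, the level fell by a factor of 955/566 ≈ 1.6873.
n = log₂(1.6873) ≈ 0.7547 half-lives, so t½ = 67/0.7547 ≈ 88.777 minutes.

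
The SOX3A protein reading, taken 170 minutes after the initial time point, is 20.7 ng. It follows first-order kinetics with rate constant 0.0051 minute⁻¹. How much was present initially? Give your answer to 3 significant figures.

49.3 ng

t½ = ln 2 / λ = 0.69315 / 0.0051 ≈ 135.91 minutes.
Number of half-lives elapsed: n = 170/135.91 ≈ 1.2508.
A₀ = A × 2^n = 20.7 × 2^1.2508 = 20.7 × 2.3798 ≈ 49.261 ng.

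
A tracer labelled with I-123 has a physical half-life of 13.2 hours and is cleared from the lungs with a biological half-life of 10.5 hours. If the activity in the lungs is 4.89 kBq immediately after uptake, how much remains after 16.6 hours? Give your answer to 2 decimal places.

0.68 kBq

1/t_eff = 1/t_phys + 1/t_biol = 1/13.2 + 1/10.5 = 0.171 per hour.
t_eff = 13.2 × 10.5 / (13.2 + 10.5) ≈ 5.8481 hours.
Remaining = 4.89 × (1/2)^(16.6/5.8481) = 4.89 × (1/2)^2.8385 ≈ 0.68364 kBq.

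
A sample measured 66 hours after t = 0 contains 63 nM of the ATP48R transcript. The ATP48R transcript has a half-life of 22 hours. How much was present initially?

504 nM

Number of half-lives elapsed: n = 66/22 ≈ 3.
A₀ = A × 2^n = 63 × 2^3 = 63 × 8 ≈ 504 nM.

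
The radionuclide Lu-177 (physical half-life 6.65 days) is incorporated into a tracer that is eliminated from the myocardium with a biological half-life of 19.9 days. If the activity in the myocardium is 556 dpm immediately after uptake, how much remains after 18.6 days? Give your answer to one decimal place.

41.9 dpm

1/t_eff = 1/t_phys + 1/t_biol = 1/6.65 + 1/19.9 = 0.20063 per day.
t_eff = 6.65 × 19.9 / (6.65 + 19.9) ≈ 4.9844 days.
Remaining = 556 × (1/2)^(18.6/4.9844) = 556 × (1/2)^3.7317 ≈ 41.853 dpm.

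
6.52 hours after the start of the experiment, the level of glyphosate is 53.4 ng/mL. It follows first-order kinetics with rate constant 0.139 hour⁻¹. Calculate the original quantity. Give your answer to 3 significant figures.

132 ng/mL

t½ = ln 2 / k = 0.69315 / 0.139 ≈ 4.9867 hours.
Number of half-lives elapsed: n = 6.52/4.9867 ≈ 1.3075.
A₀ = A × 2^n = 53.4 × 2^1.3075 = 53.4 × 2.4751 ≈ 132.17 ng/mL.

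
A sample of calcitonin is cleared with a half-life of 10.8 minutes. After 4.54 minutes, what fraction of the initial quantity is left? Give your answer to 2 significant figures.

n = 4.54/10.8 ≈ 0.42037 half-lives.
Fraction remaining = (1/2)^0.42037 ≈ 0.74723.

0.75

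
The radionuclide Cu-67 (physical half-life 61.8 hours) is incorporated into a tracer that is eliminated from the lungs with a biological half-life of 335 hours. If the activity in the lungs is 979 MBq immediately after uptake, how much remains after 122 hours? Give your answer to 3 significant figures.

194 MBq

1/t_eff = 1/t_phys + 1/t_biol = 1/61.8 + 1/335 = 0.019166 per hour.
t_eff = 61.8 × 335 / (61.8 + 335) ≈ 52.175 hours.
Remaining = 979 × (1/2)^(122/52.175) = 979 × (1/2)^2.3383 ≈ 193.59 MBq.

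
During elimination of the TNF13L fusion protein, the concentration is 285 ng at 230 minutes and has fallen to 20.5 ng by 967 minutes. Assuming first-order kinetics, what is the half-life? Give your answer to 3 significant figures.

Over Δt = 967 − 230 = 737 minutes, the level fell by a factor of 285/20.5 ≈ 13.902.
n = log₂(13.902) ≈ 3.7973 half-lives, so t½ = 737/3.7973 ≈ 194.09 minutes.

194 minutes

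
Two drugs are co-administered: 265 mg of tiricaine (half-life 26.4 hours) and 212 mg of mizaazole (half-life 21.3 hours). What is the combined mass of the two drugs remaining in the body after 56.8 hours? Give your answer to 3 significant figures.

93.0 mg

tiricaine: 265 × (1/2)^(56.8/26.4) = 265 × (1/2)^2.1515 ≈ 59.645 mg.
mizaazole: 212 × (1/2)^(56.8/21.3) = 212 × (1/2)^2.6667 ≈ 33.388 mg.
Total = 59.645 + 33.388 ≈ 93.033 mg.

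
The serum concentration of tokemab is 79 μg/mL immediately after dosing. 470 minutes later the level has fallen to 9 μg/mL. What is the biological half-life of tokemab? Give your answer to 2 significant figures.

150 minutes

A/A₀ = 9/79 ≈ 0.11392.
n = log₂(8.7778) ≈ 3.1339 half-lives elapsed in 470 minutes.
t½ = 470/3.1339 ≈ 149.97 minutes.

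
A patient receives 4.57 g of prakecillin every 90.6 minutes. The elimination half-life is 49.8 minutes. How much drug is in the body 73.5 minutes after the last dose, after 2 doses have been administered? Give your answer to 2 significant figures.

The 2 doses were given 164.1, 73.5 minutes ago.
Total = 4.57·(1/2)^(164.1/49.8) + 4.57·(1/2)^(73.5/49.8)
      = 0.46555 + 1.643 ≈ 2.1085 g.

2.1 g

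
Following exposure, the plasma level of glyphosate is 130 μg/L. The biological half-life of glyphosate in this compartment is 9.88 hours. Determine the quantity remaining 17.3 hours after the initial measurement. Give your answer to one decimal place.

Number of half-lives: n = 17.3/9.88 ≈ 1.751.
Remaining = 130 × (1/2)^1.751 = 130 × 0.29709 ≈ 38.622 μg/L.

38.6 μg/L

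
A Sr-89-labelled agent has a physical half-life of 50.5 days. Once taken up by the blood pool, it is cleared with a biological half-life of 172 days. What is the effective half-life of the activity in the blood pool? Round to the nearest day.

1/t_eff = 1/t_phys + 1/t_biol = 1/50.5 + 1/172 = 0.025616 per day.
t_eff = 50.5 × 172 / (50.5 + 172) ≈ 39.038 days.

39 days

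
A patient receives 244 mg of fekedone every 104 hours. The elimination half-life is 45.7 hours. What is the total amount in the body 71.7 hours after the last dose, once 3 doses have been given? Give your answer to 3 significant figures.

The 3 doses were given 279.7, 175.7, 71.7 hours ago.
Total = 244·(1/2)^(279.7/45.7) + 244·(1/2)^(175.7/45.7) + 244·(1/2)^(71.7/45.7)
      = 3.5074 + 16.984 + 82.242 ≈ 102.73 mg.

103 mg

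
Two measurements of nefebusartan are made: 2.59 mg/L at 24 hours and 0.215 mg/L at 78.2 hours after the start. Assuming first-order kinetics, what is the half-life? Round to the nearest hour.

15 hours

Over Δt = 78.2 − 24 = 54.2 hours, the level fell by a factor of 2.59/0.215 ≈ 12.047.
n = log₂(12.047) ≈ 3.5905 half-lives, so t½ = 54.2/3.5905 ≈ 15.095 hours.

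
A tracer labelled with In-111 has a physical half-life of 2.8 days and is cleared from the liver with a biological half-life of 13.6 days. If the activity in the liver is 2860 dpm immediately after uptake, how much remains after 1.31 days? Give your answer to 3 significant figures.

1930 dpm

1/t_eff = 1/t_phys + 1/t_biol = 1/2.8 + 1/13.6 = 0.43067 per day.
t_eff = 2.8 × 13.6 / (2.8 + 13.6) ≈ 2.322 days.
Remaining = 2860 × (1/2)^(1.31/2.322) = 2860 × (1/2)^0.56418 ≈ 1934.3 dpm.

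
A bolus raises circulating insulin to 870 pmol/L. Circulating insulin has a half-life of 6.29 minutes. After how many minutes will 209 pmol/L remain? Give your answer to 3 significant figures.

12.9 minutes

Fraction remaining = 209/870 ≈ 0.24023.
n = log₂(870/209) = ln(4.1627)/ln 2 ≈ 2.0575 half-lives.
t = n × t½ = 2.0575 × 6.29 ≈ 12.942 minutes.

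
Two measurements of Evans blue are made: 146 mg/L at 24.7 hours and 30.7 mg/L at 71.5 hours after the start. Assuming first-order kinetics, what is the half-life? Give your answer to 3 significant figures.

Over Δt = 71.5 − 24.7 = 46.8 hours, the level fell by a factor of 146/30.7 ≈ 4.7557.
n = log₂(4.7557) ≈ 2.2497 half-lives, so t½ = 46.8/2.2497 ≈ 20.803 hours.

20.8 hours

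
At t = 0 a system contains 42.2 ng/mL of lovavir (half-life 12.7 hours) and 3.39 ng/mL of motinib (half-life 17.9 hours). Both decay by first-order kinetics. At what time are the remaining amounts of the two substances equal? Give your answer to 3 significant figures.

159 hours

Set 42.2·(1/2)^(t/12.7) = 3.39·(1/2)^(t/17.9).
Taking log₂: log₂(42.2/3.39) = t·(1/12.7 − 1/17.9).
log₂(12.448) = 3.6379; 1/12.7 − 1/17.9 = 0.022874.
t = 3.6379 / 0.022874 ≈ 159.04 hours.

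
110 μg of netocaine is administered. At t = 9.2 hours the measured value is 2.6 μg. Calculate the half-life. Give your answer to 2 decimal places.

A/A₀ = 2.6/110 ≈ 0.023636.
n = log₂(42.308) ≈ 5.4028 half-lives elapsed in 9.2 hours.
t½ = 9.2/5.4028 ≈ 1.7028 hours.

1.70 hours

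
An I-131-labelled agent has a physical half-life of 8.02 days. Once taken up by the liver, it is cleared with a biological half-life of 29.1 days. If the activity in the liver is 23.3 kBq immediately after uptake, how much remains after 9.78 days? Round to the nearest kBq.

8 kBq

1/t_eff = 1/t_phys + 1/t_biol = 1/8.02 + 1/29.1 = 0.15905 per day.
t_eff = 8.02 × 29.1 / (8.02 + 29.1) ≈ 6.2872 days.
Remaining = 23.3 × (1/2)^(9.78/6.2872) = 23.3 × (1/2)^1.5555 ≈ 7.9267 kBq.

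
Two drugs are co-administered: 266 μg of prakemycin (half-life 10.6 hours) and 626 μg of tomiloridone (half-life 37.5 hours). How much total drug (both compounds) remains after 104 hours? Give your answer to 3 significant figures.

91.9 μg

prakemycin: 266 × (1/2)^(104/10.6) = 266 × (1/2)^9.8113 ≈ 0.29606 μg.
tomiloridone: 626 × (1/2)^(104/37.5) = 626 × (1/2)^2.7733 ≈ 91.563 μg.
Total = 0.29606 + 91.563 ≈ 91.859 μg.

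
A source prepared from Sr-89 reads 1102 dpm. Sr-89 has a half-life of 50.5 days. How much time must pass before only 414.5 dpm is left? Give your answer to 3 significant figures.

71.2 days

Fraction remaining = 414.5/1102 ≈ 0.37613.
n = log₂(1102/414.5) = ln(2.6586)/ln 2 ≈ 1.4107 half-lives.
t = n × t½ = 1.4107 × 50.5 ≈ 71.239 days.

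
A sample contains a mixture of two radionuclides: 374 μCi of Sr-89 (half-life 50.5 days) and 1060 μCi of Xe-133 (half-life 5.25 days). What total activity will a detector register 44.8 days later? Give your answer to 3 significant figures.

Sr-89: 374 × (1/2)^(44.8/50.5) = 374 × (1/2)^0.88713 ≈ 202.22 μCi.
Xe-133: 1060 × (1/2)^(44.8/5.25) = 1060 × (1/2)^8.5333 ≈ 2.861 μCi.
Total = 202.22 + 2.861 ≈ 205.08 μCi.

205 μCi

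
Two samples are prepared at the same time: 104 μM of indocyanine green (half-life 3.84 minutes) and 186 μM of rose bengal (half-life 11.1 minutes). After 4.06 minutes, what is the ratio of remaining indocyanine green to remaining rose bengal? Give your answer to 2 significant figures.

0.35

indocyanine green: 104 × (1/2)^(4.06/3.84) = 104 × (1/2)^1.0573 ≈ 49.975 μM.
rose bengal: 186 × (1/2)^(4.06/11.1) = 186 × (1/2)^0.36577 ≈ 144.35 μM.
Ratio ≈ 49.975 / 144.35 ≈ 0.34622.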